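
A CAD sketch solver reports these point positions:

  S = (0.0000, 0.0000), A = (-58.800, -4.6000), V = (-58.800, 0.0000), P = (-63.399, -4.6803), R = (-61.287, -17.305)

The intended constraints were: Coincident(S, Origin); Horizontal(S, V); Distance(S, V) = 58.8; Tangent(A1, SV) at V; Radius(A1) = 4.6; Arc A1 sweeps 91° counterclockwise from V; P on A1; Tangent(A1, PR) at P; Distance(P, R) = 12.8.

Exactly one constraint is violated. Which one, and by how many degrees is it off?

Tangent(A1, PR) at P — off by 8.50°.

S = (0.00, 0.00) ✓; S.y = 0.00, V.y = 0.00 ✓; |SV| = 58.80 ✓; ∠(AV, VS) = 90.00° ✓; |AV| = 4.600 ✓; bearing(A→P) − bearing(A→V) = 91.00° ✓; |AP| = 4.600 ✓; ∠(AP, PR) = 81.50° ✗; |PR| = 12.80 ✓.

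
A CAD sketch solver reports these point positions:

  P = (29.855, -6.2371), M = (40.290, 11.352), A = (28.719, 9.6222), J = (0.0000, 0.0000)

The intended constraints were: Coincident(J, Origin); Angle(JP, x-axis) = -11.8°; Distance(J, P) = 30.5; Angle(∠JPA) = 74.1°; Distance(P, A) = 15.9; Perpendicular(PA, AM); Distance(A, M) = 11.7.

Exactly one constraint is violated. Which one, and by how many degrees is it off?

Perpendicular(PA, AM) — off by 4.41°.

J = (0.00, 0.00) ✓; JP at -11.80° ✓; |JP| = 30.50 ✓; ∠JPA = 74.10° ✓; |PA| = 15.90 ✓; ∠(PA, AM) = 85.59° ✗; |AM| = 11.70 ✓.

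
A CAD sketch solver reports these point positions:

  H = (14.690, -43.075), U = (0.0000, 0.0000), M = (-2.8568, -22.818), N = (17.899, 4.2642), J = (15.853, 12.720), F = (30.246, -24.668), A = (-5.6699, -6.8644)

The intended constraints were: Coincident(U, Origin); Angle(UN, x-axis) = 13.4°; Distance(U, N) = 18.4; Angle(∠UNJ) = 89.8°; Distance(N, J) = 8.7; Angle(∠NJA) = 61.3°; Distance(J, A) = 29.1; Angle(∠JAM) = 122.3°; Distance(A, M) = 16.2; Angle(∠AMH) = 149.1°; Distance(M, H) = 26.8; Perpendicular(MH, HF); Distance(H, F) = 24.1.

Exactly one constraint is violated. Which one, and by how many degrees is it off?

Perpendicular(MH, HF) — off by 8.90°.

U = (0.00, 0.00) ✓; UN at 13.40° ✓; |UN| = 18.40 ✓; ∠UNJ = 89.80° ✓; |NJ| = 8.700 ✓; ∠NJA = 61.30° ✓; |JA| = 29.10 ✓; ∠JAM = 122.3° ✓; |AM| = 16.20 ✓; ∠AMH = 149.1° ✓; |MH| = 26.80 ✓; ∠(MH, HF) = 98.90° ✗; |HF| = 24.10 ✓.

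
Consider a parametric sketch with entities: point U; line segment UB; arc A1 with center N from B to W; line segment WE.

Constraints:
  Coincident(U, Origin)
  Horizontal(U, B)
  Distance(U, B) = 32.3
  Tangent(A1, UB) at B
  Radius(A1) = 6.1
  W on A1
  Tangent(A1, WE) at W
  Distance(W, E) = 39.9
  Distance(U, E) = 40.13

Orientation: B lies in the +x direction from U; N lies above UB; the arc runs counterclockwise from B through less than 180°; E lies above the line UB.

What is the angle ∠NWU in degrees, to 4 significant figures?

28.14°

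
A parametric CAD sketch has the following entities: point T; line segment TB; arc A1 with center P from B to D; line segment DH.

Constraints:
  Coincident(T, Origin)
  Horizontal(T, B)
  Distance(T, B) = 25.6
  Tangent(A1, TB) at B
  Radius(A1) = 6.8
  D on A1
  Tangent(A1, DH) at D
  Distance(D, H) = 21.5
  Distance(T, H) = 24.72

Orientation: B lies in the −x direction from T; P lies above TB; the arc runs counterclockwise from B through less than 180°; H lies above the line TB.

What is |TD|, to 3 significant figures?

19.9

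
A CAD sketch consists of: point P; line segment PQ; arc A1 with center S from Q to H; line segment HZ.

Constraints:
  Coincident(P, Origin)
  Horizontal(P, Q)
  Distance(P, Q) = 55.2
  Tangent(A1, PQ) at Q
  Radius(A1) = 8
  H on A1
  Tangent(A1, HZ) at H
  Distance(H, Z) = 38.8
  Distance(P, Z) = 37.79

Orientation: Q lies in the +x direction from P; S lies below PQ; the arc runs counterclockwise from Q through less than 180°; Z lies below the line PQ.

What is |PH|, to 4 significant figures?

49.50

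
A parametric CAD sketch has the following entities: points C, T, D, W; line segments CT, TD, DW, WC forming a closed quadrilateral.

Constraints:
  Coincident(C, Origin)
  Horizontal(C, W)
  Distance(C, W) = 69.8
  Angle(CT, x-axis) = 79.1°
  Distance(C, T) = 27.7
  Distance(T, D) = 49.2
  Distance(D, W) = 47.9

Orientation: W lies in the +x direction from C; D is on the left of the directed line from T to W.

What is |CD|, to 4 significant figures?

67.81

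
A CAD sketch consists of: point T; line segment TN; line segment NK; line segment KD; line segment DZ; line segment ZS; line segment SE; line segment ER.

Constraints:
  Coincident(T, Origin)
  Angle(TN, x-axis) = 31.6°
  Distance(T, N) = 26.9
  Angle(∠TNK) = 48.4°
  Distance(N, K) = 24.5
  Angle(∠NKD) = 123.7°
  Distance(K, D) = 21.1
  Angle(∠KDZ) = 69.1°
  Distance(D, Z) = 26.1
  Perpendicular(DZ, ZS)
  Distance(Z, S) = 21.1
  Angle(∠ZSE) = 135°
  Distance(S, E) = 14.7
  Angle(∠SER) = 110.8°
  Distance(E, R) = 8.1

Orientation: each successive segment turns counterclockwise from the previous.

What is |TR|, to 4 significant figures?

28.47

T is at the origin; TN runs at 31.6° with length 26.9, so N = (22.91, 14.10). ∠TNK = 48.4° gives NK at 163.2° from the x-axis; with |NK| = 24.5, K = (-0.5429, 21.18). ∠NKD = 123.7° gives KD at -140.5° from the x-axis; with |KD| = 21.1, D = (-16.82, 7.755). ∠KDZ = 69.1° gives DZ at -29.60° from the x-axis; with |DZ| = 26.1, Z = (5.870, -5.137). The perpendicularity gives ZS at right angles to DZ, so ZS runs at 60.40°; with |ZS| = 21.1, S = (16.29, 13.21). ∠ZSE = 135.0° gives SE at 105.4° from the x-axis; with |SE| = 14.7, E = (12.39, 27.38). ∠SER = 110.8° gives ER at 174.6° from the x-axis; with |ER| = 8.1, R = (4.324, 28.14). Then |TR| = |R − T| = 28.47.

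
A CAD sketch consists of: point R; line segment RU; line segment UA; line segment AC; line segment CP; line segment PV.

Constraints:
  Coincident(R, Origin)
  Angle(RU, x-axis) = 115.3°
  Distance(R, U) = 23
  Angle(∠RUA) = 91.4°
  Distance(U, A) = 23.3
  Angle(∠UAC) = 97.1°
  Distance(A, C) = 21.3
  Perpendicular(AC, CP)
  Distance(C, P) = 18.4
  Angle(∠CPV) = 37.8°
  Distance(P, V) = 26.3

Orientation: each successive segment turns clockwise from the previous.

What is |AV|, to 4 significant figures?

5.702

AC ⟂ CP, so CP runs at -146.2°; with |CP| = 18.4, P = (7.545, 3.327). ∠CPV = 37.8° gives PV at 71.60° from the x-axis; with |PV| = 26.3, V = (15.85, 28.28). Then |AV| = |V − A| = 5.702.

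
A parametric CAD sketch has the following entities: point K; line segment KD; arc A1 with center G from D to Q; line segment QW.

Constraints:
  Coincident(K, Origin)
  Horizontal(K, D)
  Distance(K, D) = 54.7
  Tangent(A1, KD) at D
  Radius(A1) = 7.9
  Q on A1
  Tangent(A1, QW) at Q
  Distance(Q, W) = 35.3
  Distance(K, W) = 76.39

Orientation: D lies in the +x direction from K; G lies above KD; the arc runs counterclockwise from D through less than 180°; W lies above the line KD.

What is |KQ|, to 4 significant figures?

63.08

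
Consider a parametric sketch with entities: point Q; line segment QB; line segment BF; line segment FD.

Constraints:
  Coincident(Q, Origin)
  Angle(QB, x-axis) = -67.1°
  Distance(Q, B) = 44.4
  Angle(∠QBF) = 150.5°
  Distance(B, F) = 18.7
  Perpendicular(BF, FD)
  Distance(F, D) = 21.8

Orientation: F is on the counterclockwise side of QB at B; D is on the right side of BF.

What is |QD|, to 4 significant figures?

72.08

Q is at the origin; QB runs at -67.1° with length 44.4, so B = 44.4·(cos -67.1°, sin -67.1°) = (17.28, -40.90). ∠QBF = 150.5°, so BF runs at -67.1° + (180° − 150.5°) = -37.60° from the x-axis; with |BF| = 18.7, F = B + 18.7·(cos -37.60°, sin -37.60°) = (32.09, -52.31). The perpendicularity gives FD at right angles to BF; with |FD| = 21.8 on the right of BF, D = F + 21.8·(-0.6101, -0.7923) = (18.79, -69.58). Then |QD| = |D − Q| = 72.08.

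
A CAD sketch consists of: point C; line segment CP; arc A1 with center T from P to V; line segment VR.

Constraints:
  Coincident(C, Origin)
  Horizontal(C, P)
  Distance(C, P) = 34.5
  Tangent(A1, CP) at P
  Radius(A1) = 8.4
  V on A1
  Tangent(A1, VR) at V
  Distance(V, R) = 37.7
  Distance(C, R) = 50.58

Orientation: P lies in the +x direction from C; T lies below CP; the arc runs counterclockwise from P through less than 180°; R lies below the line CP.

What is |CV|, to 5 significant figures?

27.228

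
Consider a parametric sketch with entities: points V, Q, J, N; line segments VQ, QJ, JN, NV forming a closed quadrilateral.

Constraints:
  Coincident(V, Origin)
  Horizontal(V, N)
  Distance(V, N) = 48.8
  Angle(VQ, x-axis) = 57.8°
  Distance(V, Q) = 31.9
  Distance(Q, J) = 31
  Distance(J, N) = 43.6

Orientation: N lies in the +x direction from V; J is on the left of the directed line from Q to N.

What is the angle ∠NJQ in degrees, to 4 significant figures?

65.48°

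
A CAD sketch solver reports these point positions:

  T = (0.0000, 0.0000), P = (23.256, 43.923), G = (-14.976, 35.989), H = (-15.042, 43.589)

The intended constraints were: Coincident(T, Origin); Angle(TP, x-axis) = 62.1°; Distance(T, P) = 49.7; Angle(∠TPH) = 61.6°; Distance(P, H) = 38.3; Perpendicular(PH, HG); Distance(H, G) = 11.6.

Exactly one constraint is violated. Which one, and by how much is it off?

Distance(H, G) = 11.6 — off by 4.00.

T = (0.00, 0.00) ✓; TP at 62.10° ✓; |TP| = 49.70 ✓; ∠TPH = 61.60° ✓; |PH| = 38.30 ✓; ∠(PH, HG) = 90.00° ✓; |HG| = 7.600 ✗.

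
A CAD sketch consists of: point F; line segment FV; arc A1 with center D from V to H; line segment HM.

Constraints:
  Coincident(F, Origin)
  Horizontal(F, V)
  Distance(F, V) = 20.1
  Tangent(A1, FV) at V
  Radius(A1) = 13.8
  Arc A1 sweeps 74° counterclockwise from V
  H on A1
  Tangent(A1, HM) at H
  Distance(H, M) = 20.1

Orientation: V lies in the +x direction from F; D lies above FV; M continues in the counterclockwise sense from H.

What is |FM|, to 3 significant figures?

48.7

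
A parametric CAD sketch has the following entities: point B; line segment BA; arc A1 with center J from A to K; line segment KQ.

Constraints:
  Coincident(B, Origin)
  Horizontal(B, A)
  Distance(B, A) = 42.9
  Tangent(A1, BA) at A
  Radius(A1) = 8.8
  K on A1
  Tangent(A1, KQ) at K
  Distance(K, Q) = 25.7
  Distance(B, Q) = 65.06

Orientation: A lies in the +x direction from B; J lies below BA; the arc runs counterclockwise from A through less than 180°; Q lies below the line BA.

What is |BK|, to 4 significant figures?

40.18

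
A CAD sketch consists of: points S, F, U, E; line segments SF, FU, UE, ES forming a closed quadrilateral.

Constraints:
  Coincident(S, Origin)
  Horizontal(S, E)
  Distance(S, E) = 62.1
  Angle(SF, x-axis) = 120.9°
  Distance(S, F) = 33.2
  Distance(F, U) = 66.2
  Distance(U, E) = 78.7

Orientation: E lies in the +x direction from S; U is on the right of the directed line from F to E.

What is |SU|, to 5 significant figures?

37.724

Checks: |FU| = 66.20 ✓; |UE| = 78.70 ✓.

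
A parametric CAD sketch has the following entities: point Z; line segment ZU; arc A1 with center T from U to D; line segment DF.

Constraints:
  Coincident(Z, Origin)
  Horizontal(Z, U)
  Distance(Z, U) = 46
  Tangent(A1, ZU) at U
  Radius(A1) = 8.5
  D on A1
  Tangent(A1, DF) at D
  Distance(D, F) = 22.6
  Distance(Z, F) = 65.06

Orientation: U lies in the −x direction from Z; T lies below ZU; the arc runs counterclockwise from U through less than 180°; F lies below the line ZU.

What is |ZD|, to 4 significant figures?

54.86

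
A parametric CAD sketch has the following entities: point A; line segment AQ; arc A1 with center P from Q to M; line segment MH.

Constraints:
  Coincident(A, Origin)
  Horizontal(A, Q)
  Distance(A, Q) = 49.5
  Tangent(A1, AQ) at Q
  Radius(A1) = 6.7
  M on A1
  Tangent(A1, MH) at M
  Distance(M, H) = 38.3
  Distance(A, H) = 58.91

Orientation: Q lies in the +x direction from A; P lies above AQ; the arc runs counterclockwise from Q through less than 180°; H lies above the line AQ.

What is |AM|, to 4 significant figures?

56.37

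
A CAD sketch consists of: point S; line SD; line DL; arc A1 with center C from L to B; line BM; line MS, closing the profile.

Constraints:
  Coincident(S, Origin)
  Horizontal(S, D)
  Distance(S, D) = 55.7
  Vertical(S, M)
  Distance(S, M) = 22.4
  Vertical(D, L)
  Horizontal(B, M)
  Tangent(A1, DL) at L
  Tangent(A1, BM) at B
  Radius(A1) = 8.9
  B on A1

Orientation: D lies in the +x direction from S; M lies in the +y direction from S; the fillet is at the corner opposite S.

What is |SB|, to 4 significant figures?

51.88

S is at the origin; SD is horizontal with |SD| = 55.7 and D on the +x side, so D = (55.70, 0.000). S and M share the same x with |SM| = 22.4 and M on the +y side, so M = (0.000, 22.40). The virtual corner opposite S is at (55.70, 22.40). Tangency of A1 to DL means the radius CL is perpendicular to DL and the tangent condition forces CB to be normal to BM, with radius 8.9, so the center C sits 8.9 in from both sides at C = (46.80, 13.50). That places the tangent points at L = (55.70, 13.50) on DL and B = (46.80, 22.40) on BM. Then |SB| = |B − S| = 51.88.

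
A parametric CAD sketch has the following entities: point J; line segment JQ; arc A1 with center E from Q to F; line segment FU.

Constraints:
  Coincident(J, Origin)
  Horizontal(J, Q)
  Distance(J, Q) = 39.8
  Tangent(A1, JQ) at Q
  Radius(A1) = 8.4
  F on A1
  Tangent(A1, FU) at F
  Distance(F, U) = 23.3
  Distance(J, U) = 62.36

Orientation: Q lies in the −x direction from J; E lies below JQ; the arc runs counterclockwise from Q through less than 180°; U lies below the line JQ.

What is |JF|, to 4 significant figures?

47.89

J is at the origin; JQ is horizontal with |JQ| = 39.8 and Q on the −x side, so Q = (-39.80, 0.000). Since A1 is tangent to JQ there, EQ ⟂ JQ, so E = Q + (0, -8.4) = (-39.80, -8.400). Since EF ⟂ FU (tangency), |EU| = √(8.4² + 23.3²) = 24.77 regardless of where F sits on A1. So U lies on both circle(J, 62.36) and circle(E, 24.77); the below-JQ intersection is U = (-56.25, -26.91). F is the foot of the tangent from U: F = (-47.60, -5.280).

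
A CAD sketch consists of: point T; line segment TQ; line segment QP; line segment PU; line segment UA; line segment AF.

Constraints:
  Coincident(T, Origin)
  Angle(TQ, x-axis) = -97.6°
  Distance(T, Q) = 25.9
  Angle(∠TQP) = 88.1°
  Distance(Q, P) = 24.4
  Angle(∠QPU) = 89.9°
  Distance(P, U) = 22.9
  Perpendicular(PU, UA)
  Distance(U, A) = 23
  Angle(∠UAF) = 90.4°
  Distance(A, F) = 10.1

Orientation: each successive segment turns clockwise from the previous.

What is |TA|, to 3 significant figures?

3.07

∠QPU = 89.9° gives PU at 80.4° from the x-axis; with |PU| = 22.9, U = (-23.7, 0.934). PU ⟂ UA, so UA runs at -9.60°; with |UA| = 23.0, A = (-0.994, -2.90). Then |TA| = |A − T| = 3.07.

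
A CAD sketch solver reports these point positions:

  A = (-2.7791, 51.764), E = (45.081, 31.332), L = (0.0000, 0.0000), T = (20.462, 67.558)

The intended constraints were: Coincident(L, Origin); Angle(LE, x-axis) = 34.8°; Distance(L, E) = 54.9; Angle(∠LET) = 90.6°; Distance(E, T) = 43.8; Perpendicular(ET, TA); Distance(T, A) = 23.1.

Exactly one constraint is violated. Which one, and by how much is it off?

Distance(T, A) = 23.1 — off by 5.00.

L = (0.00, 0.00) ✓; LE at 34.80° ✓; |LE| = 54.90 ✓; ∠LET = 90.60° ✓; |ET| = 43.80 ✓; ∠(ET, TA) = 90.00° ✓; |TA| = 28.10 ✗.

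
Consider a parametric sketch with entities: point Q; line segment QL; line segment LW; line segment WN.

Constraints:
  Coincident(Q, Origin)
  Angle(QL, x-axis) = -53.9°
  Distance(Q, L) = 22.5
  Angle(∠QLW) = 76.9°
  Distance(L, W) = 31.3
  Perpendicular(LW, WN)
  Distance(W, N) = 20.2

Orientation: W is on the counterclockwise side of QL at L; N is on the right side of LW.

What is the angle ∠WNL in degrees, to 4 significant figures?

57.16°

Q is at the origin; QL runs at -53.9° with length 22.5, so L = 22.5·(cos -53.9°, sin -53.9°) = (13.26, -18.18). ∠QLW = 76.9°, so LW runs at -53.9° + (180° − 76.9°) = 49.20° from the x-axis; with |LW| = 31.3, W = L + 31.3·(cos 49.20°, sin 49.20°) = (33.71, 5.514). The perpendicularity gives WN at right angles to LW; with |WN| = 20.2 on the right of LW, N = W + 20.2·(0.7570, -0.6534) = (49.00, -7.685). Then cos ∠WNL = NW·NL / (|NW||NL|), giving 57.16°.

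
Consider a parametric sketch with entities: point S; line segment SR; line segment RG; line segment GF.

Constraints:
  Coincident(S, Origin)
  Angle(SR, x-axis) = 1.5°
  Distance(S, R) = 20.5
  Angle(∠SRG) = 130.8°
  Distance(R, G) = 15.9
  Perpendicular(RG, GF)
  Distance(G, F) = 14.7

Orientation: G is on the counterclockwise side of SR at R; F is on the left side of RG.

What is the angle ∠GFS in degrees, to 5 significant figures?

91.600°

S is at the origin; SR runs at 1.5° with length 20.5, so R = 20.5·(cos 1.5°, sin 1.5°) = (20.493, 0.53663). ∠SRG = 130.8°, so RG runs at 1.5° + (180° − 130.8°) = 50.700° from the x-axis; with |RG| = 15.9, G = R + 15.9·(cos 50.700°, sin 50.700°) = (30.564, 12.841). RG is perpendicular to GF; with |GF| = 14.7 on the left of RG, F = G + 14.7·(-0.77384, 0.63338) = (19.188, 22.151). Then cos ∠GFS = FG·FS / (|FG||FS|), giving 91.600°.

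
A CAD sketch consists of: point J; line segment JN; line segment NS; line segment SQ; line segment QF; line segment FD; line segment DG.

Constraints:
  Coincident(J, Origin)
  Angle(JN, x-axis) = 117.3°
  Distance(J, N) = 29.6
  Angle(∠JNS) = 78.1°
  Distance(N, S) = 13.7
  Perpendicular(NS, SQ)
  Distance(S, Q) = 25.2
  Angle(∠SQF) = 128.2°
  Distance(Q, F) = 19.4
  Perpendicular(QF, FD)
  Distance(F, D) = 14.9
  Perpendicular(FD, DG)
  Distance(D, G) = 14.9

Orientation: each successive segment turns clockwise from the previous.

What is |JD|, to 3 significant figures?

17.2

∠SQF = 128.2° gives QF at -126° from the x-axis; with |QF| = 19.4, F = (-5.19, -9.97). QF is perpendicular to FD, so FD runs at 144°; with |FD| = 14.9, D = (-17.2, -1.13). Then |JD| = |D − J| = 17.2.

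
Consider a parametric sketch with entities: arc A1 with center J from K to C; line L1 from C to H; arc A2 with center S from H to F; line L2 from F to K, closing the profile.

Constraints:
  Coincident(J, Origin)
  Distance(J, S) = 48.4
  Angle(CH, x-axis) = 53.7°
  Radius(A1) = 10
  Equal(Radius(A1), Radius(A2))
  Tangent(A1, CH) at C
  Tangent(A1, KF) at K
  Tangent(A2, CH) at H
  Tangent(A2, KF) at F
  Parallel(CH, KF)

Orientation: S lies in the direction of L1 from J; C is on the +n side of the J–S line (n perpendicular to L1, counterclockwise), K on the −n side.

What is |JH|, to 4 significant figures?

49.42

The slot axis is L1's direction at 53.7°, so u = (cos 53.7°, sin 53.7°) = (0.5920, 0.8059) and n = (−sin 53.7°, cos 53.7°) = (-0.8059, 0.5920). J is at the origin and S lies 48.4 along u from J, so S = 48.4·u = (28.65, 39.01). Tangency of A1 to both parallel lines with radius 10.0 puts C and K at J ± 10.0·n: C = (-8.059, 5.920), K = (8.059, -5.920). Equal radii place H and F the same way about S: H = S + 10.0·n = (20.59, 44.93), F = S − 10.0·n = (36.71, 33.09). Then |JH| = |H − J| = 49.42.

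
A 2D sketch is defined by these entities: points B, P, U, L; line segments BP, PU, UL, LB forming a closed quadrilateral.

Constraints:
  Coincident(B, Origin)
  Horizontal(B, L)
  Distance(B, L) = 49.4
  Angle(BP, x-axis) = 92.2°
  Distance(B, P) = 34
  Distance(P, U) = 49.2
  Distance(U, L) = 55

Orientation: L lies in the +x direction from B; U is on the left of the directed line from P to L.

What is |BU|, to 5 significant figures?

69.756

Checks: |PU| = 49.20 ✓; |UL| = 55.00 ✓.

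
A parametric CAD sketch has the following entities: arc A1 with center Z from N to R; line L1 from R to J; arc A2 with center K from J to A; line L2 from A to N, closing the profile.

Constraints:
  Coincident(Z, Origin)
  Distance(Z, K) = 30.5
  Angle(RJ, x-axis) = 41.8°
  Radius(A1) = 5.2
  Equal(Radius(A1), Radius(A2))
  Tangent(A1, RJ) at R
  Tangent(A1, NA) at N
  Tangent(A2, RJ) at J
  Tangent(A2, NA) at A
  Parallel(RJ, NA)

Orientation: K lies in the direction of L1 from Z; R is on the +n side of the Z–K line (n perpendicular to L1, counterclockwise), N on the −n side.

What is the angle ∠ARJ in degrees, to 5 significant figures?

18.829°

Tangency of A1 to both parallel lines with radius 5.2 puts R and N at Z ± 5.2·n: R = (-3.4660, 3.8765), N = (3.4660, -3.8765). Equal radii place J and A the same way about K: J = K + 5.2·n = (19.271, 24.206), A = K − 5.2·n = (26.203, 16.453). Then cos ∠ARJ = RA·RJ / (|RA||RJ|), giving 18.829°.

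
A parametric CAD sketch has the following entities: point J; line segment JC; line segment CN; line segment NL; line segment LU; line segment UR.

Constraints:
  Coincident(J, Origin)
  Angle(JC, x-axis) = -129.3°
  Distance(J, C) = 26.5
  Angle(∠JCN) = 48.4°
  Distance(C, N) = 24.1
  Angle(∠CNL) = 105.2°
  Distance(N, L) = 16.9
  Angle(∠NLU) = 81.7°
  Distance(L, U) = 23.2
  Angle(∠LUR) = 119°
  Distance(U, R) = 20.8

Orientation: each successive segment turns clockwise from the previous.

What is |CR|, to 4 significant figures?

7.064

J is at the origin; JC runs at -129.3° with length 26.5, so C = (-16.78, -20.51). ∠JCN = 48.4° gives CN at 99.10° from the x-axis; with |CN| = 24.1, N = (-20.60, 3.290). ∠CNL = 105.2° gives NL at 24.30° from the x-axis; with |NL| = 16.9, L = (-5.193, 10.24). ∠NLU = 81.7° gives LU at -74.00° from the x-axis; with |LU| = 23.2, U = (1.201, -12.06). ∠LUR = 119.0° gives UR at -135.0° from the x-axis; with |UR| = 20.8, R = (-13.51, -26.76). Then |CR| = |R − C| = 7.064.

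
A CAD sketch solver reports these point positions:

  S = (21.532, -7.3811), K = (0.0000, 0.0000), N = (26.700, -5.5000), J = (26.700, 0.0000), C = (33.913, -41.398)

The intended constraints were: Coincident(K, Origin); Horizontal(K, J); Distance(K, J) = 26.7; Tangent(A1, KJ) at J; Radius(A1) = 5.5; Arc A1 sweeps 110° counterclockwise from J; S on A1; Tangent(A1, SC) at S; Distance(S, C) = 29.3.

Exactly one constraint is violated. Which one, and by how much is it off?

Distance(S, C) = 29.3 — off by 6.90.

K = (0.00, 0.00) ✓; K.y = 0.00, J.y = 0.00 ✓; |KJ| = 26.70 ✓; ∠(NJ, JK) = 90.00° ✓; |NJ| = 5.500 ✓; bearing(N→S) − bearing(N→J) = 110.0° ✓; |NS| = 5.500 ✓; ∠(NS, SC) = 90.00° ✓; |SC| = 36.20 ✗.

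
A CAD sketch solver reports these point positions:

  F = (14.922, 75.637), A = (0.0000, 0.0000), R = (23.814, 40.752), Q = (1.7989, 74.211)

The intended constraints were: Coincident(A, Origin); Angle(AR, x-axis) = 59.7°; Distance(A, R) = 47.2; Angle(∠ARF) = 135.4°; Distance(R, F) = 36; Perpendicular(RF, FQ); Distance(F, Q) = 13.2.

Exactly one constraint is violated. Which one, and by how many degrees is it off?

Perpendicular(RF, FQ) — off by 8.10°.

A = (0.00, 0.00) ✓; AR at 59.70° ✓; |AR| = 47.20 ✓; ∠ARF = 135.4° ✓; |RF| = 36.00 ✓; ∠(RF, FQ) = 81.90° ✗; |FQ| = 13.20 ✓.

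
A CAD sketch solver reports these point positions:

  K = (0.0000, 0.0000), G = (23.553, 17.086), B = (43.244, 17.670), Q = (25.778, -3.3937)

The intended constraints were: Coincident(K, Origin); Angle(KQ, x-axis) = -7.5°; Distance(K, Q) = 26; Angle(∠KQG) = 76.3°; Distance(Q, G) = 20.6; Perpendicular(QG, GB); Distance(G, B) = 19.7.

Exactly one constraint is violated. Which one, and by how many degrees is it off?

Perpendicular(QG, GB) — off by 4.50°.

K = (0.00, 0.00) ✓; KQ at -7.500° ✓; |KQ| = 26.00 ✓; ∠KQG = 76.30° ✓; |QG| = 20.60 ✓; ∠(QG, GB) = 94.50° ✗; |GB| = 19.70 ✓.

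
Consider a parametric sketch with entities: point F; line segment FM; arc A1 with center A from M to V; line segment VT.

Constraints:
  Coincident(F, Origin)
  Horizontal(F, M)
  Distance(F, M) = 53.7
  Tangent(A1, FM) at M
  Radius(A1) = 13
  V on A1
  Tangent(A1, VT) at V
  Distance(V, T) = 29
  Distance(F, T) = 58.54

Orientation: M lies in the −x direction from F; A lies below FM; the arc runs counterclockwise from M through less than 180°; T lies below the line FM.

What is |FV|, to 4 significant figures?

66.37

Checks: ∠(AM, MF) = 90.00° ✓; |AV| = 13.00 ✓; ∠(AV, VT) = 90.00° ✓; |VT| = 29.00 ✓; |FT| = 58.54 ✓.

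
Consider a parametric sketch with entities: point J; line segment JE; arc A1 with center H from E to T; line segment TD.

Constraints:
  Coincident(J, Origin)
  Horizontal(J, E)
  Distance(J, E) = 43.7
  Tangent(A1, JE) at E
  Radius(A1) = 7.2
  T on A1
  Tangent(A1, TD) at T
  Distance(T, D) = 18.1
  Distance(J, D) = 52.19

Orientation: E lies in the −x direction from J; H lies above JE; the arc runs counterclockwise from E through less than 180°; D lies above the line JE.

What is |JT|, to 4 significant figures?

38.57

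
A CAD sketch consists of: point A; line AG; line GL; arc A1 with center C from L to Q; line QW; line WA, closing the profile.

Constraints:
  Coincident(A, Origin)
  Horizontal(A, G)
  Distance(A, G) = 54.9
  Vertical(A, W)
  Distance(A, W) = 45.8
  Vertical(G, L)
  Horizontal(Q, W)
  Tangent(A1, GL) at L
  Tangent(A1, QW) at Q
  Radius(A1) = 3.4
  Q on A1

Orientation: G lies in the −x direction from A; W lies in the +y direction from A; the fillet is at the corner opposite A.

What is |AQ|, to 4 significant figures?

68.92

A is at the origin; AG is horizontal with |AG| = 54.9 and G on the −x side, so G = (-54.90, 0.000). AW is vertical with |AW| = 45.8 and W on the +y side, so W = (0.000, 45.80). The virtual corner opposite A is at (-54.90, 45.80). A1 meets GL tangentially, so CL is at right angles to GL and the tangent condition forces CQ to be normal to QW, with radius 3.4, so the center C sits 3.4 in from both sides at C = (-51.50, 42.40). That places the tangent points at L = (-54.90, 42.40) on GL and Q = (-51.50, 45.80) on QW. Then |AQ| = |Q − A| = 68.92.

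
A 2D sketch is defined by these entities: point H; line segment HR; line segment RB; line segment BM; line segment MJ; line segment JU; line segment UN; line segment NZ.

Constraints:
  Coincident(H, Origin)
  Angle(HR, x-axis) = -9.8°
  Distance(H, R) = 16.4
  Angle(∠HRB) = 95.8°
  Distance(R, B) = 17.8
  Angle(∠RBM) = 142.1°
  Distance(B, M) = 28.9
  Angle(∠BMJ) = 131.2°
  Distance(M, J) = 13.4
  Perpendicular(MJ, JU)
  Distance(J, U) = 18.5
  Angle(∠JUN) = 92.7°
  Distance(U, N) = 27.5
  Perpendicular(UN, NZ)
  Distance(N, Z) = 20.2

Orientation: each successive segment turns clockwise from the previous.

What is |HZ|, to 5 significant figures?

43.931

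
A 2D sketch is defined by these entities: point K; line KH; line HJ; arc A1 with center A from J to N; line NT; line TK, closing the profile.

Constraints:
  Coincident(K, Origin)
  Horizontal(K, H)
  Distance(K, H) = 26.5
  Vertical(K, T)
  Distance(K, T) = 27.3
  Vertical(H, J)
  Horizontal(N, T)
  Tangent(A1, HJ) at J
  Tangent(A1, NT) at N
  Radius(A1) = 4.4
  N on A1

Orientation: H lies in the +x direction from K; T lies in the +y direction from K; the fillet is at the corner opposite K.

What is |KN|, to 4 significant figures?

35.12

K is at the origin; K and H share the same y with |KH| = 26.5 and H on the +x side, so H = (26.50, 0.000). KT is vertical with |KT| = 27.3 and T on the +y side, so T = (0.000, 27.30). The virtual corner opposite K is at (26.50, 27.30). The tangent condition forces AJ to be normal to HJ and tangency of A1 to NT means the radius AN is perpendicular to NT, with radius 4.4, so the center A sits 4.4 in from both sides at A = (22.10, 22.90). That places the tangent points at J = (26.50, 22.90) on HJ and N = (22.10, 27.30) on NT. Then |KN| = |N − K| = 35.12.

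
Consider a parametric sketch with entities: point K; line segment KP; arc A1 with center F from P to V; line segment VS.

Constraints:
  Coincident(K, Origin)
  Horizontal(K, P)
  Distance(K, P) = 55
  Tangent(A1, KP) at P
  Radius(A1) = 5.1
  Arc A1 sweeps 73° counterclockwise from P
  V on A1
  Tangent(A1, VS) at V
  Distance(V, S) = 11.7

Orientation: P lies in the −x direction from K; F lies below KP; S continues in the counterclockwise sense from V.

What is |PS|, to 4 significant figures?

16.97

On A1, P sits at bearing 90° from F; a 73° counterclockwise sweep puts V at bearing 163°, so V = F + 5.1·(cos 163°, sin 163°) = (-59.88, -3.609). Tangency of A1 to VS means the radius FV is perpendicular to VS, so VS runs along (−sin 163°, cos 163°); with |VS| = 11.7, S = (-63.30, -14.80). Then |PS| = |S − P| = 16.97.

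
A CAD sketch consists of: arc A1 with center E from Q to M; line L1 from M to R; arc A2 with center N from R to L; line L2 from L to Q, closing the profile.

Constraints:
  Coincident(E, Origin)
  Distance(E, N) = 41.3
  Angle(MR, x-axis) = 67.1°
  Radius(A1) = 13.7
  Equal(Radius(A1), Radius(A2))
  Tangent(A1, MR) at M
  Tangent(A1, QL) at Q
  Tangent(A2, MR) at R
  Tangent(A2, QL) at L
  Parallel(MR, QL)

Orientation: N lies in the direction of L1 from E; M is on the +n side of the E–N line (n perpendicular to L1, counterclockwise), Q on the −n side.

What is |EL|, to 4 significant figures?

43.51

Tangency of A1 to both parallel lines with radius 13.7 puts M and Q at E ± 13.7·n: M = (-12.62, 5.331), Q = (12.62, -5.331). Equal radii place R and L the same way about N: R = N + 13.7·n = (3.451, 43.38), L = N − 13.7·n = (28.69, 32.71). Then |EL| = |L − E| = 43.51.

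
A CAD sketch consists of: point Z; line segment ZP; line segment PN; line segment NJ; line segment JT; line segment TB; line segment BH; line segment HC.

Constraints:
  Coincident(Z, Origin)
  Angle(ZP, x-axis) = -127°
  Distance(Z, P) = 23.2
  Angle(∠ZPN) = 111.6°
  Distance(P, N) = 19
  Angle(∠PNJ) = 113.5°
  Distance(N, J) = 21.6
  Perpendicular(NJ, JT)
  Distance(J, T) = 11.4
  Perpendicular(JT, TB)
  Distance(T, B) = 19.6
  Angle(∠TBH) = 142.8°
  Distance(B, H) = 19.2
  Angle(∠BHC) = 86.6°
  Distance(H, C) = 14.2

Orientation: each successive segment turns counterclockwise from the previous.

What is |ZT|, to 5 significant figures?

25.849

Z is at the origin; ZP runs at -127.0° with length 23.2, so P = (-13.962, -18.528). ∠ZPN = 111.6° gives PN at -58.600° from the x-axis; with |PN| = 19.0, N = (-4.0629, -34.746). ∠PNJ = 113.5° gives NJ at 7.9000° from the x-axis; with |NJ| = 21.6, J = (17.332, -31.777). NJ is perpendicular to JT, so JT runs at 97.900°; with |JT| = 11.4, T = (15.765, -20.485). Then |ZT| = |T − Z| = 25.849.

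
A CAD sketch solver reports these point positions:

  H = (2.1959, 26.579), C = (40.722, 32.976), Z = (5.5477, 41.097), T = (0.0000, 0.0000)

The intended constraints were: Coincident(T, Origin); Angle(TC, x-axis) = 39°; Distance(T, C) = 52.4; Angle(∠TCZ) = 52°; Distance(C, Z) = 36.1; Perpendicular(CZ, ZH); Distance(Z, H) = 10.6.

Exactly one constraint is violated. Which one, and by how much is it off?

Distance(Z, H) = 10.6 — off by 4.30.

T = (0.00, 0.00) ✓; TC at 39.00° ✓; |TC| = 52.40 ✓; ∠TCZ = 52.00° ✓; |CZ| = 36.10 ✓; ∠(CZ, ZH) = 90.00° ✓; |ZH| = 14.90 ✗.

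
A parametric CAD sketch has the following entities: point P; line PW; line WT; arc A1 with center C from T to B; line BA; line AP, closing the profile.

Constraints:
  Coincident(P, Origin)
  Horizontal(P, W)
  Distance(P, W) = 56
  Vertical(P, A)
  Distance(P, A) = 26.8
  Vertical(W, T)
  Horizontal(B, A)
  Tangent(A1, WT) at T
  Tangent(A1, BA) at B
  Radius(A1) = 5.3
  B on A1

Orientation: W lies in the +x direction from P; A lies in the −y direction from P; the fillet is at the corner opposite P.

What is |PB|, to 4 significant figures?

57.35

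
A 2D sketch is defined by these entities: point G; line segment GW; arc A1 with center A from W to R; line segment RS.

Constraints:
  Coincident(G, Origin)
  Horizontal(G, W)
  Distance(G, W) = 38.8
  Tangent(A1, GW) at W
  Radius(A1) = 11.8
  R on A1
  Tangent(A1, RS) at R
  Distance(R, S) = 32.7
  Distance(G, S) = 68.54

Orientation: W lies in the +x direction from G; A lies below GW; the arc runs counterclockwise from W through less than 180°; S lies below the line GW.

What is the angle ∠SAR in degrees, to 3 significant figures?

70.2°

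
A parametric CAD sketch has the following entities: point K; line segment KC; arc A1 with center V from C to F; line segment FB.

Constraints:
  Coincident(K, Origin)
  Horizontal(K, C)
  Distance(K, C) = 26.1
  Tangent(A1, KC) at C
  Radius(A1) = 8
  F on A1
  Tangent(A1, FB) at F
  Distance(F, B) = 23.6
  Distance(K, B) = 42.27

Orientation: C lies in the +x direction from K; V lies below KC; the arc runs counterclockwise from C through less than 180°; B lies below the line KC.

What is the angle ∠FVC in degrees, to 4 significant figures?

109.7°

K is at the origin; K and C share the same y with |KC| = 26.1 and C on the +x side, so C = (26.10, 0.000). The tangent condition forces VC to be normal to KC, so V = C + (0, -8) = (26.10, -8.000). Since VF ⟂ FB (tangency), |VB| = √(8.0² + 23.6²) = 24.92 regardless of where F sits on A1. So B lies on both circle(K, 42.27) and circle(V, 24.92); the below-KC intersection is B = (26.52, -32.92). F is the foot of the tangent from B: F = (18.57, -10.70).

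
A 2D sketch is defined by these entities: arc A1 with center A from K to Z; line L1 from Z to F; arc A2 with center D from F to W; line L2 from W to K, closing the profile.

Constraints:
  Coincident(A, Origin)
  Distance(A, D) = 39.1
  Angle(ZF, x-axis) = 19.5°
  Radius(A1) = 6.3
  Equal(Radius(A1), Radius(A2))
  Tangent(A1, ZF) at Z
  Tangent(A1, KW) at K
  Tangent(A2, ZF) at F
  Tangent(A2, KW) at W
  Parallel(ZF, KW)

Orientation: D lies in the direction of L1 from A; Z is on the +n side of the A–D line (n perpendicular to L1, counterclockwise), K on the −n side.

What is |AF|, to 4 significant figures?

39.60

The slot axis is L1's direction at 19.5°, so u = (cos 19.5°, sin 19.5°) = (0.9426, 0.3338) and n = (−sin 19.5°, cos 19.5°) = (-0.3338, 0.9426). A is at the origin and D lies 39.1 along u from A, so D = 39.1·u = (36.86, 13.05). Tangency of A1 to both parallel lines with radius 6.3 puts Z and K at A ± 6.3·n: Z = (-2.103, 5.939), K = (2.103, -5.939). Equal radii place F and W the same way about D: F = D + 6.3·n = (34.75, 18.99), W = D − 6.3·n = (38.96, 7.113). Then |AF| = |F − A| = 39.60.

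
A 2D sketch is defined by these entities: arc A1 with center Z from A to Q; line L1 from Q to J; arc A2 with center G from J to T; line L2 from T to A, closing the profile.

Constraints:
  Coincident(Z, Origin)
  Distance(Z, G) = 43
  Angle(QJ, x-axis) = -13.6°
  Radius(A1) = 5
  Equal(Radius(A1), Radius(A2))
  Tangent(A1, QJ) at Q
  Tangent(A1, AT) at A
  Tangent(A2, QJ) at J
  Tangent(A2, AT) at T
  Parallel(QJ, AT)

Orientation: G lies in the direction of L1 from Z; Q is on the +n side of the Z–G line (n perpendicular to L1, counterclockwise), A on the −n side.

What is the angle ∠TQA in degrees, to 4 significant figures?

76.91°

Tangency of A1 to both parallel lines with radius 5.0 puts Q and A at Z ± 5.0·n: Q = (1.176, 4.860), A = (-1.176, -4.860). Equal radii place J and T the same way about G: J = G + 5.0·n = (42.97, -5.251), T = G − 5.0·n = (40.62, -14.97). Then cos ∠TQA = QT·QA / (|QT||QA|), giving 76.91°.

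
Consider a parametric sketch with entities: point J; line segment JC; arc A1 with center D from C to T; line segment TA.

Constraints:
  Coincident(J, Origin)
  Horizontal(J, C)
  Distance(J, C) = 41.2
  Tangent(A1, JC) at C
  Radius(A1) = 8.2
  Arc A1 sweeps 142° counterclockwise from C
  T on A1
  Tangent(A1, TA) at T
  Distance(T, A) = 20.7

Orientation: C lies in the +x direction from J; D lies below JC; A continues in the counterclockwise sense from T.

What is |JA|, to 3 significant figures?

59.2

J is at the origin; J and C share the same y with |JC| = 41.2 and C on the +x side, so C = (41.2, 0.00). Tangency of A1 to JC means the radius DC is perpendicular to JC, so D = C + (0, -8.2) = (41.2, -8.20). On A1, C sits at bearing 90° from D; a 142° counterclockwise sweep puts T at bearing 232°, so T = D + 8.2·(cos 232°, sin 232°) = (36.2, -14.7). Tangency of A1 to TA means the radius DT is perpendicular to TA, so TA runs along (−sin 232°, cos 232°); with |TA| = 20.7, A = (52.5, -27.4). Then |JA| = |A − J| = 59.2.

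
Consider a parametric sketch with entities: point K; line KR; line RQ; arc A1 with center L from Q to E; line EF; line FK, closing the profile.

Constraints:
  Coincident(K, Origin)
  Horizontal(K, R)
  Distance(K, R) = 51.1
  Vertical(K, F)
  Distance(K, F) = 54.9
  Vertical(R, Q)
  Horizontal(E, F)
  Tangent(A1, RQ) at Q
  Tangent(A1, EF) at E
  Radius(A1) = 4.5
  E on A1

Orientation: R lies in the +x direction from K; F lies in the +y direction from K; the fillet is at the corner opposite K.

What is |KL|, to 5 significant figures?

68.642

K is at the origin; K and R share the same y with |KR| = 51.1 and R on the +x side, so R = (51.100, 0.0000). KF is vertical with |KF| = 54.9 and F on the +y side, so F = (0.0000, 54.900). The virtual corner opposite K is at (51.100, 54.900). A1 meets RQ tangentially, so LQ is at right angles to RQ and since A1 is tangent to EF there, LE ⟂ EF, with radius 4.5, so the center L sits 4.5 in from both sides at L = (46.600, 50.400). Then |KL| = |L − K| = 68.642.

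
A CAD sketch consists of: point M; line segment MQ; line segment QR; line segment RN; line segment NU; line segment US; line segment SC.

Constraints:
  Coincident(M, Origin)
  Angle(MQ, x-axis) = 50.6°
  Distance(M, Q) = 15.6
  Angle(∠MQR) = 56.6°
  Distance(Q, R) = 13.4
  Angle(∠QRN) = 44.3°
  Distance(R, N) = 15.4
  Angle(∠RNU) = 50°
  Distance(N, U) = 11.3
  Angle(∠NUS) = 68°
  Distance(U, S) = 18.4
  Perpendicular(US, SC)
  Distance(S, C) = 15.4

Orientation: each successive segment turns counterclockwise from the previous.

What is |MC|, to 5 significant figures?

8.8774

M is at the origin; MQ runs at 50.6° with length 15.6, so Q = (9.9018, 12.055). ∠MQR = 56.6° gives QR at 174.00° from the x-axis; with |QR| = 13.4, R = (-3.4248, 13.455). ∠QRN = 44.3° gives RN at -50.300° from the x-axis; with |RN| = 15.4, N = (6.4122, 1.6066). ∠RNU = 50.0° gives NU at 79.700° from the x-axis; with |NU| = 11.3, U = (8.4327, 12.724). ∠NUS = 68.0° gives US at -168.30° from the x-axis; with |US| = 18.4, S = (-9.5850, 8.9932). The perpendicularity gives SC at right angles to US, so SC runs at -78.300°; with |SC| = 15.4, C = (-6.4621, -6.0868). Then |MC| = |C − M| = 8.8774.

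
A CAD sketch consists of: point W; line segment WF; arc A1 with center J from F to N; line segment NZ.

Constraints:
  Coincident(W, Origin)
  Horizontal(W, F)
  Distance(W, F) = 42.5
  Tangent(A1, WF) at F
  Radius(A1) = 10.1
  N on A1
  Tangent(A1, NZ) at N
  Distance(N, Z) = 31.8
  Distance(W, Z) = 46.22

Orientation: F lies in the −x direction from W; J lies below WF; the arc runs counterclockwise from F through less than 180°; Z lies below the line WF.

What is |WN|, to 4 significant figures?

52.25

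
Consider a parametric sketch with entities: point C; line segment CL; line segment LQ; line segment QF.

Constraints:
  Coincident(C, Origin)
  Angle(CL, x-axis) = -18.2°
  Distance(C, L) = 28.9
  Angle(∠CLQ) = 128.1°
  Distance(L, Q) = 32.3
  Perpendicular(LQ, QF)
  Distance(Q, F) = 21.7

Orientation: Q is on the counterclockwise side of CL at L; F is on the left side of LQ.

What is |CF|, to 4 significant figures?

50.14

C is at the origin; CL runs at -18.2° with length 28.9, so L = 28.9·(cos -18.2°, sin -18.2°) = (27.45, -9.026). ∠CLQ = 128.1°, so LQ runs at -18.2° + (180° − 128.1°) = 33.70° from the x-axis; with |LQ| = 32.3, Q = L + 32.3·(cos 33.70°, sin 33.70°) = (54.33, 8.895). LQ ⟂ QF; with |QF| = 21.7 on the left of LQ, F = Q + 21.7·(-0.5548, 0.8320) = (42.29, 26.95). Then |CF| = |F − C| = 50.14.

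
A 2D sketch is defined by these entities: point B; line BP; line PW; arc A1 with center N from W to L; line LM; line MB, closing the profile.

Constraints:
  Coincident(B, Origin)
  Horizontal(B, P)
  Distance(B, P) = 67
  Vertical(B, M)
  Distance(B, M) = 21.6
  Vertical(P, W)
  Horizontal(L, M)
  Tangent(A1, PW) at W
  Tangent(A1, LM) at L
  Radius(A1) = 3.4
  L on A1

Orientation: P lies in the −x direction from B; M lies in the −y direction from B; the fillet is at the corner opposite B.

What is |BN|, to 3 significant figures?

66.2

B is at the origin; BP is horizontal with |BP| = 67.0 and P on the −x side, so P = (-67.0, 0.00). BM is vertical with |BM| = 21.6 and M on the −y side, so M = (0.00, -21.6). The virtual corner opposite B is at (-67.0, -21.6). Tangency of A1 to PW means the radius NW is perpendicular to PW and the tangent condition forces NL to be normal to LM, with radius 3.4, so the center N sits 3.4 in from both sides at N = (-63.6, -18.2). Then |BN| = |N − B| = 66.2.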